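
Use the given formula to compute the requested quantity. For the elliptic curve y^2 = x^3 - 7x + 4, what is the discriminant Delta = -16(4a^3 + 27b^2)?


Compute each component:
4a^3 = 4*(-7)^3 = 4*(-343) = -1372
27b^2 = 27*4^2 = 27*16 = 432
4a^3 + 27b^2 = -1372 + 432 = -940
Delta = -16*(-940) = 15040

15040


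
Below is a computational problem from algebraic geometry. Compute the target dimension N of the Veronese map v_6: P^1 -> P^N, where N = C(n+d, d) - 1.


The Veronese embedding v_d: P^n -> P^N maps each point to all
degree-d monomials in n+1 homogeneous coordinates.
N = C(n+d, d) - 1
N = C(1+6, 6) - 1
N = C(7, 6) - 1
C(7, 6) = 7
N = 7 - 1 = 6

6


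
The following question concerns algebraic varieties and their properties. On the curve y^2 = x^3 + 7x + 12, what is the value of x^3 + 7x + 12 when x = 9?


Compute x^3 + 7x + 12 at x = 9:
x^3 = 9^3 = 729
7*x = 7*9 = 63
Sum: 729 + 63 + 12 = 804

804


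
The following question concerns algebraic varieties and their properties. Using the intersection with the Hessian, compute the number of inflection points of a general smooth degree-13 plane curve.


For a general smooth plane curve C of degree d, the inflection points are
the intersection of C with its Hessian curve, which has degree 3(d-2).
By Bezout, the total intersection number is d * 3(d-2) = 13 * 33 = 429.
For a general curve every flex is ordinary, so each contributes
multiplicity 1 to C·Hess(C), and the number of distinct inflection
points is 3d(d-2).
Inflection points = 3*13*(13-2) = 3*13*11 = 429

429


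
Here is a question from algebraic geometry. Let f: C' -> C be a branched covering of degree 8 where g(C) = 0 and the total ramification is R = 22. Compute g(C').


Riemann-Hurwitz formula: 2g' - 2 = d(2g - 2) + R
Given: d = 8, g = 0, R = 22
2g' - 2 = 8*(2*0 - 2) + 22
2g' - 2 = 8*(-2) + 22
2g' - 2 = -16 + 22 = 6
2g' = 8
g' = 4

4


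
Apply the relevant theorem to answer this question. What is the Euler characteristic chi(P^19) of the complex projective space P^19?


The complex projective space P^19 has one cell in each even real dimension 0, 2, ..., 38.
The cohomology groups are H^{2k}(P^19) = Z for k = 0,...,19, and 0 otherwise.
Euler characteristic = sum of Betti numbers = 1 per even-dimensional cohomology group.
chi(P^19) = 19 + 1 = 20

20


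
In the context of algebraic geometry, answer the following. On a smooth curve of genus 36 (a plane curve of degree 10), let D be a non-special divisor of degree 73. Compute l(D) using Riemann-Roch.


First, compute the genus of a smooth plane curve of degree 10:
g = (d-1)(d-2)/2 = (10-1)(10-2)/2 = 36
For a non-special divisor D (i.e., h^1(D) = 0), Riemann-Roch gives:
l(D) = deg(D) - g + 1
Since deg(D) = 73 >= 2g - 1 = 71, D is non-special.
l(D) = 73 - 36 + 1 = 38

38


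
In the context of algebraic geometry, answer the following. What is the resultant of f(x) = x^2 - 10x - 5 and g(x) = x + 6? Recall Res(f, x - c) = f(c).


For Res(f, x - c), we evaluate f at x = c.
f(-6) = (-6)^2 - 10*(-6) - 5
= 36 + 60 - 5
= 96 - 5 = 91
Res(f, g) = 91

91


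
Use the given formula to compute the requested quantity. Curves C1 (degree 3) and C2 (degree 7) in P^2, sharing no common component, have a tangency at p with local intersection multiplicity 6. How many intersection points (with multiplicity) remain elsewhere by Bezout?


By Bezout's theorem, the total intersection number is d1 * d2.
Total = 3 * 7 = 21
Intersection multiplicity at p = 6
Remaining intersections = 21 - 6 = 15

15


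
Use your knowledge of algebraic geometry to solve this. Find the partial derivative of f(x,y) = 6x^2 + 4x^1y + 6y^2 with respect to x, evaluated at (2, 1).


df/dx = 2*6*x^1 + 1*4*x^0*y
At (2,1): 2*6*2^1 + 1*4*2^0*1
= 24 + 4
= 28

28


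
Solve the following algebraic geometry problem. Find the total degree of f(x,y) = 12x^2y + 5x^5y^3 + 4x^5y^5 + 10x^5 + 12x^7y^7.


Examine each term for its total degree (sum of exponents).
  Term '12x^2y' has total degree 2+1 = 3.
  Term '5x^5y^3' has total degree 5+3 = 8.
  Term '4x^5y^5' has total degree 5+5 = 10.
  Term '10x^5' has total degree 5+0 = 5.
  Term '12x^7y^7' has total degree 7+7 = 14.
The maximum total degree among all terms is 14.

14


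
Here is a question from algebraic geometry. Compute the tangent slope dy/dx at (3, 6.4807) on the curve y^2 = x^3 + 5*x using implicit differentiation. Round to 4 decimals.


Using implicit differentiation of y^2 = x^3 + 5*x:
2y * dy/dx = 3x^2 + 5
dy/dx = (3x^2 + 5)/(2y)
Numerator: 3*3^2 + 5 = 32
Denominator: 2*6.4807 = 12.9614
dy/dx = 32/12.9614 = 2.4689

2.4689


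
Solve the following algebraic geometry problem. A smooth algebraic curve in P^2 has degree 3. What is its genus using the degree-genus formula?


Using the genus formula for smooth plane curves:
g = (d-1)(d-2)/2
g = (3-1)(3-2)/2
g = 2*1/2
g = 2/2 = 1

1


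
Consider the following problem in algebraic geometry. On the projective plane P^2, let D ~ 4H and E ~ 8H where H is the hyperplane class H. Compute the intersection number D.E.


Using bilinearity of the intersection pairing on the projective plane P^2:
(aH).(bH) = ab * (H.H)
We have H^2 = 1 (Bezout).
D.E = (4H).(8H) = 4*8*1
= 32*1
= 32

32


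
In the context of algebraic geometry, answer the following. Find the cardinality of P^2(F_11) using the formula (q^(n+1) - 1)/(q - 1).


P^2(F_11) has (q^(n+1) - 1)/(q - 1) points.
= 11^2 + 11^1 + 11^0
= 121 + 11 + 1
= 133

133


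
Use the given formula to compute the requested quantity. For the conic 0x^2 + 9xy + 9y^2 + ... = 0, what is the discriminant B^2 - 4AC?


The discriminant of a conic Ax^2 + Bxy + Cy^2 + ... = 0 is B^2 - 4AC.
B^2 = 9^2 = 81
4AC = 4*0*9 = 0
Discriminant = 81 + 0 = 81

81


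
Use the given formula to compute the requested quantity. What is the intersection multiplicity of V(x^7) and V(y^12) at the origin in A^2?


The intersection multiplicity of V(x^a) and V(y^b) at the origin is:
I(O; V(x^7), V(y^12)) = dim_k(k[x,y]/(x^7, y^12))
A basis for k[x,y]/(x^7, y^12) is the set of monomials x^i * y^j
where 0 <= i < 7 and 0 <= j < 12.
The number of such monomials is 7 * 12 = 84

84


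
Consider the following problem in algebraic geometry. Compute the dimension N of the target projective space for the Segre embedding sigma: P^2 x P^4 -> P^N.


The Segre embedding maps P^m x P^n into P^N via
all products of coordinates from each factor.
N = (m+1)(n+1) - 1
N = (2+1)(4+1) - 1
N = 3*5 - 1
N = 15 - 1 = 14

14


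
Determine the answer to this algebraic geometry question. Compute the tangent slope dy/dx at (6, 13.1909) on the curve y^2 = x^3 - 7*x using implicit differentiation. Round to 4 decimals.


Using implicit differentiation of y^2 = x^3 - 7*x:
2y * dy/dx = 3x^2 - 7
dy/dx = (3x^2 - 7)/(2y)
Numerator: 3*6^2 - 7 = 101
Denominator: 2*13.1909 = 26.3818
dy/dx = 101/26.3818 = 3.8284

3.8284


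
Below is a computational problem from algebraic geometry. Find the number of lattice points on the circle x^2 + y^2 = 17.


Systematically check integer values of x where x^2 <= 17.
For each valid x, check if 17 - x^2 is a perfect square.
x=1: 17 - 1 = 16, sqrt = 4 (valid)
x=4: 17 - 16 = 1, sqrt = 1 (valid)
Total integer solutions found: 8

8


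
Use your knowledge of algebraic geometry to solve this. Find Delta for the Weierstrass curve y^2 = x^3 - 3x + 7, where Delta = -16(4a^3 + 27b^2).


Compute each component:
4a^3 = 4*(-3)^3 = 4*(-27) = -108
27b^2 = 27*7^2 = 27*49 = 1323
4a^3 + 27b^2 = -108 + 1323 = 1215
Delta = -16*1215 = -19440

-19440


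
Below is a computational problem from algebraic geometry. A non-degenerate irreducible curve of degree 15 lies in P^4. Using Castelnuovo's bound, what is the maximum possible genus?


Castelnuovo's bound: write d - 1 = m(r-1) + epsilon with 0 <= epsilon < r-1.
d - 1 = 15 - 1 = 14
r - 1 = 4 - 1 = 3
14 = 4*3 + 2, so m = 4, epsilon = 2
pi(d, r) = m(m-1)(r-1)/2 + m*epsilon
= 4*3*3/2 + 4*2
= 36/2 + 8
= 18 + 8 = 26

26


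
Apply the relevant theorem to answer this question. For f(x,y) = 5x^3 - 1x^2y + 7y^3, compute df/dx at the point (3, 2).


df/dx = 3*5*x^2 + 2*(-1)*x^1*y
At (3,2): 3*5*3^2 + 2*(-1)*3^1*2
= 135 - 12
= 123

123


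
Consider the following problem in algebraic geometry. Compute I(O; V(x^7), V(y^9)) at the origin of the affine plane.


The intersection multiplicity of V(x^a) and V(y^b) at the origin is:
I(O; V(x^7), V(y^9)) = dim_k(k[x,y]/(x^7, y^9))
A basis for k[x,y]/(x^7, y^9) is the set of monomials x^i * y^j
where 0 <= i < 7 and 0 <= j < 9.
The number of such monomials is 7 * 9 = 63

63


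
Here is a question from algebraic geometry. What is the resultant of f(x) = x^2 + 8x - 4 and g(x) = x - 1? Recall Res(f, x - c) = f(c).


For Res(f, x - c), we evaluate f at x = c.
f(1) = 1^2 + 8*1 - 4
= 1 + 8 - 4
= 9 - 4 = 5
Res(f, g) = 5

5


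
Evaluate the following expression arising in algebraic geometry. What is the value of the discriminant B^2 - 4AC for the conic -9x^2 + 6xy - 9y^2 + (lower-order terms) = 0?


The discriminant of a conic Ax^2 + Bxy + Cy^2 + ... = 0 is B^2 - 4AC.
B^2 = 6^2 = 36
4AC = 4*(-9)*(-9) = 324
Discriminant = 36 - 324 = -288

-288


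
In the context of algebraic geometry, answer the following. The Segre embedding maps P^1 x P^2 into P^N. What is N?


The Segre embedding maps P^m x P^n into P^N via
all products of coordinates from each factor.
N = (m+1)(n+1) - 1
N = (1+1)(2+1) - 1
N = 2*3 - 1
N = 6 - 1 = 5

5


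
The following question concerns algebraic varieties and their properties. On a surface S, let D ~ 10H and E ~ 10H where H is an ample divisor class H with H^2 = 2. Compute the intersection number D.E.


Using bilinearity of the intersection pairing on a surface S:
(aH).(bH) = ab * (H.H)
We have H^2 = 2.
D.E = (10H).(10H) = 10*10*2
= 100*2
= 200

200


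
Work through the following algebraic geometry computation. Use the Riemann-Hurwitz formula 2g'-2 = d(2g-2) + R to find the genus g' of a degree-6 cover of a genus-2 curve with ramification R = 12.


Riemann-Hurwitz formula: 2g' - 2 = d(2g - 2) + R
Given: d = 6, g = 2, R = 12
2g' - 2 = 6*(2*2 - 2) + 12
2g' - 2 = 6*2 + 12
2g' - 2 = 12 + 12 = 24
2g' = 26
g' = 13

13


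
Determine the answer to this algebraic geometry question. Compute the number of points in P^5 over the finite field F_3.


P^5(F_3) has (q^(n+1) - 1)/(q - 1) points.
= 3^5 + 3^4 + 3^3 + 3^2 + 3^1 + 3^0
= 243 + 81 + 27 + 9 + 3 + 1
= 364

364


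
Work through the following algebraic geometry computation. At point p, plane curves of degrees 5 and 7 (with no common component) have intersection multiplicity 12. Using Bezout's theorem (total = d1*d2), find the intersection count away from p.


By Bezout's theorem, the total intersection number is d1 * d2.
Total = 5 * 7 = 35
Intersection multiplicity at p = 12
Remaining intersections = 35 - 12 = 23

23


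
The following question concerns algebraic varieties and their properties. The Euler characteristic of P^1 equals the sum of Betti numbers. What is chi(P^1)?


The complex projective space P^1 has one cell in each even real dimension 0, 2, ..., 2.
The cohomology groups are H^{2k}(P^1) = Z for k = 0,...,1, and 0 otherwise.
Euler characteristic = sum of Betti numbers = 1 per even-dimensional cohomology group.
chi(P^1) = 1 + 1 = 2

2


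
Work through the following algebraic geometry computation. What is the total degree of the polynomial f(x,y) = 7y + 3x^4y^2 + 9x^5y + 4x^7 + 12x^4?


Examine each term for its total degree (sum of exponents).
  Term '7y' has total degree 0+1 = 1.
  Term '3x^4y^2' has total degree 4+2 = 6.
  Term '9x^5y' has total degree 5+1 = 6.
  Term '4x^7' has total degree 7+0 = 7.
  Term '12x^4' has total degree 4+0 = 4.
The maximum total degree among all terms is 7.

7


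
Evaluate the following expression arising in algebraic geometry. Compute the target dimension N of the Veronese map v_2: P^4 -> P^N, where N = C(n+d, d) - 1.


The Veronese embedding v_d: P^n -> P^N maps each point to all
degree-d monomials in n+1 homogeneous coordinates.
N = C(n+d, d) - 1
N = C(4+2, 2) - 1
N = C(6, 2) - 1
C(6, 2) = 15
N = 15 - 1 = 14

14


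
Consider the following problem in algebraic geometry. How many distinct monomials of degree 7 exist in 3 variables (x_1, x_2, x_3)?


The number of degree-7 monomials in 3 variables is C(d+n-1, n-1).
= C(7+3-1, 3-1) = C(9, 2)
= 36

36


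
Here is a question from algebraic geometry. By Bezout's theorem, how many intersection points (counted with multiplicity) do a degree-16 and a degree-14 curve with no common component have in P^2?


Bezout's theorem states the intersection count equals the product of degrees.
Intersection count = 16 * 14 = 224

224


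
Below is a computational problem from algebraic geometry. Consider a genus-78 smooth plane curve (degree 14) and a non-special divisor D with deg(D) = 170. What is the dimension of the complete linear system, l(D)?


First, compute the genus of a smooth plane curve of degree 14:
g = (d-1)(d-2)/2 = (14-1)(14-2)/2 = 78
For a non-special divisor D (i.e., h^1(D) = 0), Riemann-Roch gives:
l(D) = deg(D) - g + 1
Since deg(D) = 170 >= 2g - 1 = 155, D is non-special.
l(D) = 170 - 78 + 1 = 93

93


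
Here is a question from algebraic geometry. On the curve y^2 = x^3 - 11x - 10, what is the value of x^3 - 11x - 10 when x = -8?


Compute x^3 - 11x - 10 at x = -8:
x^3 = (-8)^3 = -512
(-11)*x = (-11)*(-8) = 88
Sum: -512 + 88 - 10 = -434

-434


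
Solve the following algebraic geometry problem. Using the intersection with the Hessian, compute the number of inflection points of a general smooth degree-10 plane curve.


For a general smooth plane curve C of degree d, the inflection points are
the intersection of C with its Hessian curve, which has degree 3(d-2).
By Bezout, the total intersection number is d * 3(d-2) = 10 * 24 = 240.
For a general curve every flex is ordinary, so each contributes
multiplicity 1 to C·Hess(C), and the number of distinct inflection
points is 3d(d-2).
Inflection points = 3*10*(10-2) = 3*10*8 = 240

240


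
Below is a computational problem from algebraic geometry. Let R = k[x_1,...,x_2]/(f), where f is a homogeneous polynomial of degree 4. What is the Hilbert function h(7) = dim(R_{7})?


For R = k[x_1,...,x_n]/(f) with f homogeneous of degree e:
The Hilbert series is (1 - t^e)/(1 - t)^n.
So h(d) = C(d+n-1, n-1) - C(d-e+n-1, n-1) for d >= e.
With n=2, e=4, d=7:
C(7+2-1, 2-1) = C(8, 1) = 8
C(7-4+2-1, 2-1) = C(4, 1) = 4
h(7) = 8 - 4 = 4

4


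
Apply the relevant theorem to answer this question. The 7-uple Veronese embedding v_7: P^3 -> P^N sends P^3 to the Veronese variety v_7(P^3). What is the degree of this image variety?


The Veronese variety v_7(P^3) has degree d^r.
d^r = 7^3 = 343

343


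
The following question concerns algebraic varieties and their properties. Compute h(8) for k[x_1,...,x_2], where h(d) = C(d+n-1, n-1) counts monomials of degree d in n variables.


The Hilbert function for the polynomial ring in 2 variables is:
h(d) = C(d+n-1, n-1)
h(8) = C(8+2-1, 2-1) = C(9, 1)
= 9! / (1! * 8!)
= 9

9


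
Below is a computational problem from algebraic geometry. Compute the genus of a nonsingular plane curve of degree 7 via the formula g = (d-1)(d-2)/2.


Using the genus formula for smooth plane curves:
g = (d-1)(d-2)/2
g = (7-1)(7-2)/2
g = 6*5/2
g = 30/2 = 15

15


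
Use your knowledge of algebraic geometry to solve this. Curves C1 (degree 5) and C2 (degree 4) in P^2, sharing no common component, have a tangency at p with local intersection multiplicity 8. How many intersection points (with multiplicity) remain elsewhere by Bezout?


By Bezout's theorem, the total intersection number is d1 * d2.
Total = 5 * 4 = 20
Intersection multiplicity at p = 8
Remaining intersections = 20 - 8 = 12

12


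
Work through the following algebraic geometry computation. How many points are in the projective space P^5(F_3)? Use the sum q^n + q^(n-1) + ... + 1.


P^5(F_3) has (q^(n+1) - 1)/(q - 1) points.
= 3^5 + 3^4 + 3^3 + 3^2 + 3^1 + 3^0
= 243 + 81 + 27 + 9 + 3 + 1
= 364

364


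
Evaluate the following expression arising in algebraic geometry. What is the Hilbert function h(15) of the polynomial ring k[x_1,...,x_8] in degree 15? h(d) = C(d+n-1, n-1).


The Hilbert function for the polynomial ring in 8 variables is:
h(d) = C(d+n-1, n-1)
h(15) = C(15+8-1, 8-1) = C(22, 7)
= 22! / (7! * 15!)
= 170544

170544


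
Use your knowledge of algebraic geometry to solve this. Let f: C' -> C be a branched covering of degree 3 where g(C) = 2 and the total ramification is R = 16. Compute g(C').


Riemann-Hurwitz formula: 2g' - 2 = d(2g - 2) + R
Given: d = 3, g = 2, R = 16
2g' - 2 = 3*(2*2 - 2) + 16
2g' - 2 = 3*2 + 16
2g' - 2 = 6 + 16 = 22
2g' = 24
g' = 12

12


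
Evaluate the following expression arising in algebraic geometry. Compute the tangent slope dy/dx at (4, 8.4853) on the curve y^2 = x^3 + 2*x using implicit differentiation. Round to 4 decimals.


Using implicit differentiation of y^2 = x^3 + 2*x:
2y * dy/dx = 3x^2 + 2
dy/dx = (3x^2 + 2)/(2y)
Numerator: 3*4^2 + 2 = 50
Denominator: 2*8.4853 = 16.9706
dy/dx = 50/16.9706 = 2.9463

2.9463


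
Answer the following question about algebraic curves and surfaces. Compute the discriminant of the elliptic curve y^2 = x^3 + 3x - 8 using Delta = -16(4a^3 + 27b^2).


Compute each component:
4a^3 = 4*3^3 = 4*27 = 108
27b^2 = 27*(-8)^2 = 27*64 = 1728
4a^3 + 27b^2 = 108 + 1728 = 1836
Delta = -16*1836 = -29376

-29376


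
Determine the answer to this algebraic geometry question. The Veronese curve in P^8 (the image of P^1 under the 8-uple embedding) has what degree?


The rational normal curve in P^8 is the image of P^1 under the 8-uple Veronese.
A general hyperplane in P^8 pulls back to a degree-8 form on P^1, which has 8 zeros,
so the curve meets a general hyperplane in 8 points. Degree = 8.

8


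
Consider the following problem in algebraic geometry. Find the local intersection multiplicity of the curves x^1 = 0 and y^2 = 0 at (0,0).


The intersection multiplicity of V(x^a) and V(y^b) at the origin is:
I(O; V(x^1), V(y^2)) = dim_k(k[x,y]/(x^1, y^2))
A basis for k[x,y]/(x^1, y^2) is the set of monomials x^i * y^j
where 0 <= i < 1 and 0 <= j < 2.
The number of such monomials is 1 * 2 = 2

2


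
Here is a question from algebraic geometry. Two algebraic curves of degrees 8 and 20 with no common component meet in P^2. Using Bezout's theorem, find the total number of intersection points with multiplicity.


Bezout's theorem states the intersection count equals the product of degrees.
Intersection count = 8 * 20 = 160

160


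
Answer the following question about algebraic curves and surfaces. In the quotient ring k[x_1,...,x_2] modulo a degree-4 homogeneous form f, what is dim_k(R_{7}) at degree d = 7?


For R = k[x_1,...,x_n]/(f) with f homogeneous of degree e:
The Hilbert series is (1 - t^e)/(1 - t)^n.
So h(d) = C(d+n-1, n-1) - C(d-e+n-1, n-1) for d >= e.
With n=2, e=4, d=7:
C(7+2-1, 2-1) = C(8, 1) = 8
C(7-4+2-1, 2-1) = C(4, 1) = 4
h(7) = 8 - 4 = 4

4


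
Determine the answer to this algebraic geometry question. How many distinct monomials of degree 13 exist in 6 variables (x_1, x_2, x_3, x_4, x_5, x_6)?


The number of degree-13 monomials in 6 variables is C(d+n-1, n-1).
= C(13+6-1, 6-1) = C(18, 5)
= 8568

8568


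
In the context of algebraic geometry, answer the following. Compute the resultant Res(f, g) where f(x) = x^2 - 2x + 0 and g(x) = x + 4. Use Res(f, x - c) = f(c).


For Res(f, x - c), we evaluate f at x = c.
f(-4) = (-4)^2 - 2*(-4) + 0
= 16 + 8 + 0
= 24 + 0 = 24
Res(f, g) = 24

24


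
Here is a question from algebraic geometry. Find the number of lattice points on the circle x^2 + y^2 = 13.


Systematically check integer values of x where x^2 <= 13.
For each valid x, check if 13 - x^2 is a perfect square.
x=2: 13 - 4 = 9, sqrt = 3 (valid)
x=3: 13 - 9 = 4, sqrt = 2 (valid)
Total integer solutions found: 8

8


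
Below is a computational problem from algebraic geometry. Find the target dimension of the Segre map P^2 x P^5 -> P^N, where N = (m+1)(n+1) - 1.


The Segre embedding maps P^m x P^n into P^N via
all products of coordinates from each factor.
N = (m+1)(n+1) - 1
N = (2+1)(5+1) - 1
N = 3*6 - 1
N = 18 - 1 = 17

17


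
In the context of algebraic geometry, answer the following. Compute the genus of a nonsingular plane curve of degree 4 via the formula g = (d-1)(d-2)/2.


Using the genus formula for smooth plane curves:
g = (d-1)(d-2)/2
g = (4-1)(4-2)/2
g = 3*2/2
g = 6/2 = 3

3


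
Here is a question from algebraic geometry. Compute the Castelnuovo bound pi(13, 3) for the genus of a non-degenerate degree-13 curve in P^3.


Castelnuovo's bound: write d - 1 = m(r-1) + epsilon with 0 <= epsilon < r-1.
d - 1 = 13 - 1 = 12
r - 1 = 3 - 1 = 2
12 = 6*2 + 0, so m = 6, epsilon = 0
pi(d, r) = m(m-1)(r-1)/2 + m*epsilon
= 6*5*2/2 + 6*0
= 60/2 + 0
= 30 + 0 = 30

30


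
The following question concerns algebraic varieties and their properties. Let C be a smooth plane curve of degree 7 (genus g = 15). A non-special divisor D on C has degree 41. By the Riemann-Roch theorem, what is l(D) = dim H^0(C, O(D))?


First, compute the genus of a smooth plane curve of degree 7:
g = (d-1)(d-2)/2 = (7-1)(7-2)/2 = 15
For a non-special divisor D (i.e., h^1(D) = 0), Riemann-Roch gives:
l(D) = deg(D) - g + 1
Since deg(D) = 41 >= 2g - 1 = 29, D is non-special.
l(D) = 41 - 15 + 1 = 27

27


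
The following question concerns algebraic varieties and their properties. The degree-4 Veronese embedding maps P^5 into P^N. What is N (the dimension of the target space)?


The Veronese embedding v_d: P^n -> P^N maps each point to all
degree-d monomials in n+1 homogeneous coordinates.
N = C(n+d, d) - 1
N = C(5+4, 4) - 1
N = C(9, 4) - 1
C(9, 4) = 126
N = 126 - 1 = 125

125


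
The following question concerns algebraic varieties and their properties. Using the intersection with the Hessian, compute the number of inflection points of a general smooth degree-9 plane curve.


For a general smooth plane curve C of degree d, the inflection points are
the intersection of C with its Hessian curve, which has degree 3(d-2).
By Bezout, the total intersection number is d * 3(d-2) = 9 * 21 = 189.
For a general curve every flex is ordinary, so each contributes
multiplicity 1 to C·Hess(C), and the number of distinct inflection
points is 3d(d-2).
Inflection points = 3*9*(9-2) = 3*9*7 = 189

189


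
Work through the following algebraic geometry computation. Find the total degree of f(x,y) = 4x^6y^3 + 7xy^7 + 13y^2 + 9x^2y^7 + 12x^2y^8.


Examine each term for its total degree (sum of exponents).
  Term '4x^6y^3' has total degree 6+3 = 9.
  Term '7xy^7' has total degree 1+7 = 8.
  Term '13y^2' has total degree 0+2 = 2.
  Term '9x^2y^7' has total degree 2+7 = 9.
  Term '12x^2y^8' has total degree 2+8 = 10.
The maximum total degree among all terms is 10.

10


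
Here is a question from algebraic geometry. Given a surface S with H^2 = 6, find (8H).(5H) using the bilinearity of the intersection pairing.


Using bilinearity of the intersection pairing on a surface S:
(aH).(bH) = ab * (H.H)
We have H^2 = 6.
D.E = (8H).(5H) = 8*5*6
= 40*6
= 240

240


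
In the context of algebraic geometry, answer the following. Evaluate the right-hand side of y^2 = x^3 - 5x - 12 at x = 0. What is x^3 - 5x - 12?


Compute x^3 - 5x - 12 at x = 0:
x^3 = 0^3 = 0
(-5)*x = (-5)*0 = 0
Sum: 0 + 0 - 12 = -12

-12


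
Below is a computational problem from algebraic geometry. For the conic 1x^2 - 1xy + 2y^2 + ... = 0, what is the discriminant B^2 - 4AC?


The discriminant of a conic Ax^2 + Bxy + Cy^2 + ... = 0 is B^2 - 4AC.
B^2 = (-1)^2 = 1
4AC = 4*1*2 = 8
Discriminant = 1 - 8 = -7

-7


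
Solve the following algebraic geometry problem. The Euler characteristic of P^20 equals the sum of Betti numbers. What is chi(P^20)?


The complex projective space P^20 has one cell in each even real dimension 0, 2, ..., 40.
The cohomology groups are H^{2k}(P^20) = Z for k = 0,...,20, and 0 otherwise.
Euler characteristic = sum of Betti numbers = 1 per even-dimensional cohomology group.
chi(P^20) = 20 + 1 = 21

21


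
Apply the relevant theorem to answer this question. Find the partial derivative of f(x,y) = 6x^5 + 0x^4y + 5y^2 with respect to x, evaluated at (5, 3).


df/dx = 5*6*x^4 + 4*0*x^3*y
At (5,3): 5*6*5^4 + 4*0*5^3*3
= 18750 + 0
= 18750

18750


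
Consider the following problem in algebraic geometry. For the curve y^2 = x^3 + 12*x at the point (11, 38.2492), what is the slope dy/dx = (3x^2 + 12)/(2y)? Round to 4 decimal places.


Using implicit differentiation of y^2 = x^3 + 12*x:
2y * dy/dx = 3x^2 + 12
dy/dx = (3x^2 + 12)/(2y)
Numerator: 3*11^2 + 12 = 375
Denominator: 2*38.2492 = 76.4984
dy/dx = 375/76.4984 = 4.9021

4.9021


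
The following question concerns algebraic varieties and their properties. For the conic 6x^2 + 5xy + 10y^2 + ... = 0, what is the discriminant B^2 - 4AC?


The discriminant of a conic Ax^2 + Bxy + Cy^2 + ... = 0 is B^2 - 4AC.
B^2 = 5^2 = 25
4AC = 4*6*10 = 240
Discriminant = 25 - 240 = -215

-215


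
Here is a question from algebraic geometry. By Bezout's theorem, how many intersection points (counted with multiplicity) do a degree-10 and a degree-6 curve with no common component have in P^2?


Bezout's theorem states the intersection count equals the product of degrees.
Intersection count = 10 * 6 = 60

60


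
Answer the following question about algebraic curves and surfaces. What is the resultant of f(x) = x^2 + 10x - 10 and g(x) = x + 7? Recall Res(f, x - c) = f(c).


For Res(f, x - c), we evaluate f at x = c.
f(-7) = (-7)^2 + 10*(-7) - 10
= 49 - 70 - 10
= -21 - 10 = -31
Res(f, g) = -31

-31


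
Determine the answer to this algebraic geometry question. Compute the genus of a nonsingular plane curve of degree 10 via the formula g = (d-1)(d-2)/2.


Using the genus formula for smooth plane curves:
g = (d-1)(d-2)/2
g = (10-1)(10-2)/2
g = 9*8/2
g = 72/2 = 36

36


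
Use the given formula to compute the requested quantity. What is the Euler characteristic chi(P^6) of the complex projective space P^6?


The complex projective space P^6 has one cell in each even real dimension 0, 2, ..., 12.
The cohomology groups are H^{2k}(P^6) = Z for k = 0,...,6, and 0 otherwise.
Euler characteristic = sum of Betti numbers = 1 per even-dimensional cohomology group.
chi(P^6) = 6 + 1 = 7

7


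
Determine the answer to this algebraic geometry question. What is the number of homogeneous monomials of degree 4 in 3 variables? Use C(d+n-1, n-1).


The number of degree-4 monomials in 3 variables is C(d+n-1, n-1).
= C(4+3-1, 3-1) = C(6, 2)
= 15

15


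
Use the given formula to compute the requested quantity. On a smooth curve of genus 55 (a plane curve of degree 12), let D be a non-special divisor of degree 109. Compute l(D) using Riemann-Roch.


First, compute the genus of a smooth plane curve of degree 12:
g = (d-1)(d-2)/2 = (12-1)(12-2)/2 = 55
For a non-special divisor D (i.e., h^1(D) = 0), Riemann-Roch gives:
l(D) = deg(D) - g + 1
Since deg(D) = 109 >= 2g - 1 = 109, D is non-special.
l(D) = 109 - 55 + 1 = 55

55


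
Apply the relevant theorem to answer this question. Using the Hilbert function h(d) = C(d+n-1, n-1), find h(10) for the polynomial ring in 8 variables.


The Hilbert function for the polynomial ring in 8 variables is:
h(d) = C(d+n-1, n-1)
h(10) = C(10+8-1, 8-1) = C(17, 7)
= 17! / (7! * 10!)
= 19448

19448


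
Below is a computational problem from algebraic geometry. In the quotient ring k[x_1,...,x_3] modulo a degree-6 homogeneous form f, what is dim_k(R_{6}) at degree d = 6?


For R = k[x_1,...,x_n]/(f) with f homogeneous of degree e:
The Hilbert series is (1 - t^e)/(1 - t)^n.
So h(d) = C(d+n-1, n-1) - C(d-e+n-1, n-1) for d >= e.
With n=3, e=6, d=6:
C(6+3-1, 3-1) = C(8, 2) = 28
C(6-6+3-1, 3-1) = C(2, 2) = 1
h(6) = 28 - 1 = 27

27


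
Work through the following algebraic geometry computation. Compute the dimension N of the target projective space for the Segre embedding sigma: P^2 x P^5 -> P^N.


The Segre embedding maps P^m x P^n into P^N via
all products of coordinates from each factor.
N = (m+1)(n+1) - 1
N = (2+1)(5+1) - 1
N = 3*6 - 1
N = 18 - 1 = 17

17


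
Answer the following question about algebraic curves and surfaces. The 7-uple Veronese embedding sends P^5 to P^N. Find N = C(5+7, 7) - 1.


The Veronese embedding v_d: P^n -> P^N maps each point to all
degree-d monomials in n+1 homogeneous coordinates.
N = C(n+d, d) - 1
N = C(5+7, 7) - 1
N = C(12, 7) - 1
C(12, 7) = 792
N = 792 - 1 = 791

791


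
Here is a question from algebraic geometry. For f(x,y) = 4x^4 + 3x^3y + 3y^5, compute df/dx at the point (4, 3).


df/dx = 4*4*x^3 + 3*3*x^2*y
At (4,3): 4*4*4^3 + 3*3*4^2*3
= 1024 + 432
= 1456

1456


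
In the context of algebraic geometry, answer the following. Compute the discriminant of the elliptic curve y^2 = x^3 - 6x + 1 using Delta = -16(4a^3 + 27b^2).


Compute each component:
4a^3 = 4*(-6)^3 = 4*(-216) = -864
27b^2 = 27*1^2 = 27*1 = 27
4a^3 + 27b^2 = -864 + 27 = -837
Delta = -16*(-837) = 13392

13392


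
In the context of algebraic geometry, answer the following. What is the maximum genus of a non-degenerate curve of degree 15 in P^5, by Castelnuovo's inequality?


Castelnuovo's bound: write d - 1 = m(r-1) + epsilon with 0 <= epsilon < r-1.
d - 1 = 15 - 1 = 14
r - 1 = 5 - 1 = 4
14 = 3*4 + 2, so m = 3, epsilon = 2
pi(d, r) = m(m-1)(r-1)/2 + m*epsilon
= 3*2*4/2 + 3*2
= 24/2 + 6
= 12 + 6 = 18

18


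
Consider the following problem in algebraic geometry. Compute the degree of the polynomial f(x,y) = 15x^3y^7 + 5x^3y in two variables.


Examine each term for its total degree (sum of exponents).
  Term '15x^3y^7' has total degree 3+7 = 10.
  Term '5x^3y' has total degree 3+1 = 4.
The maximum total degree among all terms is 10.

10


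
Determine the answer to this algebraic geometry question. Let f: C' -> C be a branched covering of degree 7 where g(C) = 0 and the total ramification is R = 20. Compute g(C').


Riemann-Hurwitz formula: 2g' - 2 = d(2g - 2) + R
Given: d = 7, g = 0, R = 20
2g' - 2 = 7*(2*0 - 2) + 20
2g' - 2 = 7*(-2) + 20
2g' - 2 = -14 + 20 = 6
2g' = 8
g' = 4

4


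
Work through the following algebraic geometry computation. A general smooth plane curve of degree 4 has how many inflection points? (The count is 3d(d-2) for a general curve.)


For a general smooth plane curve C of degree d, the inflection points are
the intersection of C with its Hessian curve, which has degree 3(d-2).
By Bezout, the total intersection number is d * 3(d-2) = 4 * 6 = 24.
For a general curve every flex is ordinary, so each contributes
multiplicity 1 to C·Hess(C), and the number of distinct inflection
points is 3d(d-2).
Inflection points = 3*4*(4-2) = 3*4*2 = 24

24


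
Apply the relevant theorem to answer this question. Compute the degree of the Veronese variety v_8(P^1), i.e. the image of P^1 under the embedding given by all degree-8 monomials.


The Veronese variety v_8(P^1) has degree d^r.
d^r = 8^1 = 8

8


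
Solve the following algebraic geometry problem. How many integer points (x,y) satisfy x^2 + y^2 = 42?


Systematically check integer values of x where x^2 <= 42.
For each valid x, check if 42 - x^2 is a perfect square.
Total integer solutions found: 0

0


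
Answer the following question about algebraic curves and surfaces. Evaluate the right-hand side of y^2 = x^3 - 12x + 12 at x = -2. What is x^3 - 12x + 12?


Compute x^3 - 12x + 12 at x = -2:
x^3 = (-2)^3 = -8
(-12)*x = (-12)*(-2) = 24
Sum: -8 + 24 + 12 = 28

28


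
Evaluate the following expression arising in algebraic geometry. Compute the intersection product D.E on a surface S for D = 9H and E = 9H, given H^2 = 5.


Using bilinearity of the intersection pairing on a surface S:
(aH).(bH) = ab * (H.H)
We have H^2 = 5.
D.E = (9H).(9H) = 9*9*5
= 81*5
= 405

405


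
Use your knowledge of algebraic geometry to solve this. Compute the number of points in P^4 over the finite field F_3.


P^4(F_3) has (q^(n+1) - 1)/(q - 1) points.
= 3^4 + 3^3 + 3^2 + 3^1 + 3^0
= 81 + 27 + 9 + 3 + 1
= 121

121


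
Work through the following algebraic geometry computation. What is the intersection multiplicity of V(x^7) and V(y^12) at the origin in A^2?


The intersection multiplicity of V(x^a) and V(y^b) at the origin is:
I(O; V(x^7), V(y^12)) = dim_k(k[x,y]/(x^7, y^12))
A basis for k[x,y]/(x^7, y^12) is the set of monomials x^i * y^j
where 0 <= i < 7 and 0 <= j < 12.
The number of such monomials is 7 * 12 = 84

84


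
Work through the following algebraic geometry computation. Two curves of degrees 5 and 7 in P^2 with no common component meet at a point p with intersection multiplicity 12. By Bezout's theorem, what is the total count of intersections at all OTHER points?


By Bezout's theorem, the total intersection number is d1 * d2.
Total = 5 * 7 = 35
Intersection multiplicity at p = 12
Remaining intersections = 35 - 12 = 23

23


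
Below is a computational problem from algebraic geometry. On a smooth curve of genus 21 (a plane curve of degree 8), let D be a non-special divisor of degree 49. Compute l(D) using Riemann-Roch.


First, compute the genus of a smooth plane curve of degree 8:
g = (d-1)(d-2)/2 = (8-1)(8-2)/2 = 21
For a non-special divisor D (i.e., h^1(D) = 0), Riemann-Roch gives:
l(D) = deg(D) - g + 1
Since deg(D) = 49 >= 2g - 1 = 41, D is non-special.
l(D) = 49 - 21 + 1 = 29

29


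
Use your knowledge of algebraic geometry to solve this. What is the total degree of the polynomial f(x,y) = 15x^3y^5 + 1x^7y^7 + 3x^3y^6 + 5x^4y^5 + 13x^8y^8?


Examine each term for its total degree (sum of exponents).
  Term '15x^3y^5' has total degree 3+5 = 8.
  Term '1x^7y^7' has total degree 7+7 = 14.
  Term '3x^3y^6' has total degree 3+6 = 9.
  Term '5x^4y^5' has total degree 4+5 = 9.
  Term '13x^8y^8' has total degree 8+8 = 16.
The maximum total degree among all terms is 16.

16


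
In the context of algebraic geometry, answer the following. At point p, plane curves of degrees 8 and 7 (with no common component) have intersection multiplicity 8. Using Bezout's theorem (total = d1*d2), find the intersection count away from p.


By Bezout's theorem, the total intersection number is d1 * d2.
Total = 8 * 7 = 56
Intersection multiplicity at p = 8
Remaining intersections = 56 - 8 = 48

48


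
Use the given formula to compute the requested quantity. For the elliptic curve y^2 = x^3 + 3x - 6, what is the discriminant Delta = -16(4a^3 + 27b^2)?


Compute each component:
4a^3 = 4*3^3 = 4*27 = 108
27b^2 = 27*(-6)^2 = 27*36 = 972
4a^3 + 27b^2 = 108 + 972 = 1080
Delta = -16*1080 = -17280

-17280


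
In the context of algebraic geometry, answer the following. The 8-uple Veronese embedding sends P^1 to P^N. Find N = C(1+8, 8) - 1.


The Veronese embedding v_d: P^n -> P^N maps each point to all
degree-d monomials in n+1 homogeneous coordinates.
N = C(n+d, d) - 1
N = C(1+8, 8) - 1
N = C(9, 8) - 1
C(9, 8) = 9
N = 9 - 1 = 8

8


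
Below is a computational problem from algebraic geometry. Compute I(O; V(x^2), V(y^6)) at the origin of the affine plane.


The intersection multiplicity of V(x^a) and V(y^b) at the origin is:
I(O; V(x^2), V(y^6)) = dim_k(k[x,y]/(x^2, y^6))
A basis for k[x,y]/(x^2, y^6) is the set of monomials x^i * y^j
where 0 <= i < 2 and 0 <= j < 6.
The number of such monomials is 2 * 6 = 12

12


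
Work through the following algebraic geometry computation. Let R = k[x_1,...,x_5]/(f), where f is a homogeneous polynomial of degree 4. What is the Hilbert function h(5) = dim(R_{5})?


For R = k[x_1,...,x_n]/(f) with f homogeneous of degree e:
The Hilbert series is (1 - t^e)/(1 - t)^n.
So h(d) = C(d+n-1, n-1) - C(d-e+n-1, n-1) for d >= e.
With n=5, e=4, d=5:
C(5+5-1, 5-1) = C(9, 4) = 126
C(5-4+5-1, 5-1) = C(5, 4) = 5
h(5) = 126 - 5 = 121

121


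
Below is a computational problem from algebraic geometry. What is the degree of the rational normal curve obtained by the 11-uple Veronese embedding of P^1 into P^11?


The rational normal curve in P^11 is the image of P^1 under the 11-uple Veronese.
A general hyperplane in P^11 pulls back to a degree-11 form on P^1, which has 11 zeros,
so the curve meets a general hyperplane in 11 points. Degree = 11.

11


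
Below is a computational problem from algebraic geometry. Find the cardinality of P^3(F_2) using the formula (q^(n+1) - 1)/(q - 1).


P^3(F_2) has (q^(n+1) - 1)/(q - 1) points.
= 2^3 + 2^2 + 2^1 + 2^0
= 8 + 4 + 2 + 1
= 15

15


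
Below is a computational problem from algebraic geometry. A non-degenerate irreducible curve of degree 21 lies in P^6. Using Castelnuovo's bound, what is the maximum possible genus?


Castelnuovo's bound: write d - 1 = m(r-1) + epsilon with 0 <= epsilon < r-1.
d - 1 = 21 - 1 = 20
r - 1 = 6 - 1 = 5
20 = 4*5 + 0, so m = 4, epsilon = 0
pi(d, r) = m(m-1)(r-1)/2 + m*epsilon
= 4*3*5/2 + 4*0
= 60/2 + 0
= 30 + 0 = 30

30


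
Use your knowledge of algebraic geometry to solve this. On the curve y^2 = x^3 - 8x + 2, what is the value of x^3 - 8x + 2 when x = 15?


Compute x^3 - 8x + 2 at x = 15:
x^3 = 15^3 = 3375
(-8)*x = (-8)*15 = -120
Sum: 3375 - 120 + 2 = 3257

3257


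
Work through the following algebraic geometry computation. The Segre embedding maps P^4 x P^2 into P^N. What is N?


The Segre embedding maps P^m x P^n into P^N via
all products of coordinates from each factor.
N = (m+1)(n+1) - 1
N = (4+1)(2+1) - 1
N = 5*3 - 1
N = 15 - 1 = 14

14


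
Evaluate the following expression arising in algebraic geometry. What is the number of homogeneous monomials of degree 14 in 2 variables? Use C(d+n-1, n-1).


The number of degree-14 monomials in 2 variables is C(d+n-1, n-1).
= C(14+2-1, 2-1) = C(15, 1)
= 15

15


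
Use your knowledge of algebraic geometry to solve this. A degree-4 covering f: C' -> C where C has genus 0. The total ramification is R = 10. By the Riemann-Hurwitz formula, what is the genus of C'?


Riemann-Hurwitz formula: 2g' - 2 = d(2g - 2) + R
Given: d = 4, g = 0, R = 10
2g' - 2 = 4*(2*0 - 2) + 10
2g' - 2 = 4*(-2) + 10
2g' - 2 = -8 + 10 = 2
2g' = 4
g' = 2

2


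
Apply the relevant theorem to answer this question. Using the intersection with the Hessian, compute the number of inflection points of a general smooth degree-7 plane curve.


For a general smooth plane curve C of degree d, the inflection points are
the intersection of C with its Hessian curve, which has degree 3(d-2).
By Bezout, the total intersection number is d * 3(d-2) = 7 * 15 = 105.
For a general curve every flex is ordinary, so each contributes
multiplicity 1 to C·Hess(C), and the number of distinct inflection
points is 3d(d-2).
Inflection points = 3*7*(7-2) = 3*7*5 = 105

105


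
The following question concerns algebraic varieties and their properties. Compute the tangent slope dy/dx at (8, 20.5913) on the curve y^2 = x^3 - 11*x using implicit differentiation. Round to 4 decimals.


Using implicit differentiation of y^2 = x^3 - 11*x:
2y * dy/dx = 3x^2 - 11
dy/dx = (3x^2 - 11)/(2y)
Numerator: 3*8^2 - 11 = 181
Denominator: 2*20.5913 = 41.1826
dy/dx = 181/41.1826 = 4.3951

4.3951


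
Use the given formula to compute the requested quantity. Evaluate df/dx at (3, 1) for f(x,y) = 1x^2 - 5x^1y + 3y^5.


df/dx = 2*1*x^1 + 1*(-5)*x^0*y
At (3,1): 2*1*3^1 + 1*(-5)*3^0*1
= 6 - 5
= 1

1


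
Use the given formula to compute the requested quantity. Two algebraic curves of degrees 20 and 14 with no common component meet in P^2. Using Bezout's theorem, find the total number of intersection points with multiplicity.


Bezout's theorem states the intersection count equals the product of degrees.
Intersection count = 20 * 14 = 280

280


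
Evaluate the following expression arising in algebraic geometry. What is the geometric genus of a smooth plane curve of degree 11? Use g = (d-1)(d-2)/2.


Using the genus formula for smooth plane curves:
g = (d-1)(d-2)/2
g = (11-1)(11-2)/2
g = 10*9/2
g = 90/2 = 45

45
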